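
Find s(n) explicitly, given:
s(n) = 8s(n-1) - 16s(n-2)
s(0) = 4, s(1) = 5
Characteristic equation: x² - 8x + 16 = 0, which is (x - (4))².
Repeated root r = 4.
General solution: s(n) = (A + Bn)·(4)^n.
From s(0) = 4: A = 4.
From s(1) = 5: (A + B)·(4) = 5 ⇒ B = - \frac{11}{4}.
So s(n) = \left(4 - \frac{11 n}{4}\right) \cdot (4)^n.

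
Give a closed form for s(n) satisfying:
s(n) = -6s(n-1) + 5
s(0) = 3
First-order linear non-homogeneous.
Homogeneous solution: s_h(n) = A·(-6)^n.
Try constant particular solution s_p = K: K = -6K + 5 ⇒ K = \frac{5}{7}.
General: s(n) = A·(-6)^n + \frac{5}{7}.
Apply s(0) = 3: A + \frac{5}{7} = 3 ⇒ A = \frac{16}{7}.
So s(n) = \frac{16 \left(-6\right)^{n}}{7} + \frac{5}{7}.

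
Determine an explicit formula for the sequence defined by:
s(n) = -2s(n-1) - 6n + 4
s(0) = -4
First-order linear with linear forcing.
Homogeneous solution: s_h(n) = A·(-2)^n.
Try particular s_p(n) = pn + q. Substituting:
  pn + q = -2(p(n-1) + q) - 6n + 4.
Matching the n-coefficient: p = -2p - 6 ⇒ p = -2.
Matching constants: q = 2p - 2q + 4 ⇒ q = 0.
General: s(n) = A·(-2)^n - 2 n + 0.
Apply s(0) = -4: A + 0 = -4 ⇒ A = -4.
So s(n) = - 4 \left(-2\right)^{n} - 2 n.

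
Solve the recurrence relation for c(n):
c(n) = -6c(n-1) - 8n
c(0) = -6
First-order linear with linear forcing.
Homogeneous solution: c_h(n) = A·(-6)^n.
Try particular c_p(n) = pn + q. Substituting:
  pn + q = -6(p(n-1) + q) - 8n.
Matching the n-coefficient: p = -6p - 8 ⇒ p = - \frac{8}{7}.
Matching constants: q = 6p - 6q ⇒ q = - \frac{48}{49}.
General: c(n) = A·(-6)^n - \frac{8 n}{7} - \frac{48}{49}.
Apply c(0) = -6: A - \frac{48}{49} = -6 ⇒ A = - \frac{246}{49}.
So c(n) = - \frac{246 \left(-6\right)^{n}}{49} - \frac{8 n}{7} - \frac{48}{49}.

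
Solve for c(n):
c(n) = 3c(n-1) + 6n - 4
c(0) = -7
First-order linear with linear forcing.
Homogeneous solution: c_h(n) = A·(3)^n.
Try particular c_p(n) = pn + q. Substituting:
  pn + q = 3(p(n-1) + q) + 6n - 4.
Matching the n-coefficient: p = 3p + 6 ⇒ p = -3.
Matching constants: q = -3p + 3q - 4 ⇒ q = - \frac{5}{2}.
General: c(n) = A·(3)^n - 3 n - \frac{5}{2}.
Apply c(0) = -7: A - \frac{5}{2} = -7 ⇒ A = - \frac{9}{2}.
So c(n) = - \frac{9 \cdot 3^{n}}{2} - 3 n - \frac{5}{2}.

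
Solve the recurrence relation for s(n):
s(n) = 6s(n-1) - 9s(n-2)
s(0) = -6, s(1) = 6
Characteristic equation: x² - 6x + 9 = 0, which is (x - (3))².
Repeated root r = 3.
General solution: s(n) = (A + Bn)·(3)^n.
From s(0) = -6: A = -6.
From s(1) = 6: (A + B)·(3) = 6 ⇒ B = 8.
So s(n) = \left(8 n - 6\right) \cdot (3)^n.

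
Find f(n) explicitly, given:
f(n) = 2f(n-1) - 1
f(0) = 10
First-order linear non-homogeneous.
Homogeneous solution: f_h(n) = A·(2)^n.
Try constant particular solution f_p = K: K = 2K - 1 ⇒ K = 1.
General: f(n) = A·(2)^n + 1.
Apply f(0) = 10: A + 1 = 10 ⇒ A = 9.
So f(n) = 9 \cdot 2^{n} + 1.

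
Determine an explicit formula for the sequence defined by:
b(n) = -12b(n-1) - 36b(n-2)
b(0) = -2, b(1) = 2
Characteristic equation: x² + 12x + 36 = 0, which is (x - (-6))².
Repeated root r = -6.
General solution: b(n) = (A + Bn)·(-6)^n.
From b(0) = -2: A = -2.
From b(1) = 2: (A + B)·(-6) = 2 ⇒ B = \frac{5}{3}.
So b(n) = \left(\frac{5 n}{3} - 2\right) \cdot (-6)^n.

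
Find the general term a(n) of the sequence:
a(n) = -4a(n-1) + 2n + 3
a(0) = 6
First-order linear with linear forcing.
Homogeneous solution: a_h(n) = A·(-4)^n.
Try particular a_p(n) = pn + q. Substituting:
  pn + q = -4(p(n-1) + q) + 2n + 3.
Matching the n-coefficient: p = -4p + 2 ⇒ p = \frac{2}{5}.
Matching constants: q = 4p - 4q + 3 ⇒ q = \frac{23}{25}.
General: a(n) = A·(-4)^n + \frac{2 n}{5} + \frac{23}{25}.
Apply a(0) = 6: A + \frac{23}{25} = 6 ⇒ A = \frac{127}{25}.
So a(n) = \frac{127 \left(-4\right)^{n}}{25} + \frac{2 n}{5} + \frac{23}{25}.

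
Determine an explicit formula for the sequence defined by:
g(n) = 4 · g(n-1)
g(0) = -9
Pure geometric recurrence with ratio 4.
By induction g(n) = g(0) · (4)^n = - 9 \cdot 4^{n}.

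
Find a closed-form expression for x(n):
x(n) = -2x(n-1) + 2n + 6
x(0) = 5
First-order linear with linear forcing.
Homogeneous solution: x_h(n) = A·(-2)^n.
Try particular x_p(n) = pn + q. Substituting:
  pn + q = -2(p(n-1) + q) + 2n + 6.
Matching the n-coefficient: p = -2p + 2 ⇒ p = \frac{2}{3}.
Matching constants: q = 2p - 2q + 6 ⇒ q = \frac{22}{9}.
General: x(n) = A·(-2)^n + \frac{2 n}{3} + \frac{22}{9}.
Apply x(0) = 5: A + \frac{22}{9} = 5 ⇒ A = \frac{23}{9}.
So x(n) = \frac{23 \left(-2\right)^{n}}{9} + \frac{2 n}{3} + \frac{22}{9}.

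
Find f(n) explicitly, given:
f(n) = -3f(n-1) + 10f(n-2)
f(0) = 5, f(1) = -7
Characteristic equation: x² + 3x - 10 = 0, which factors as (x - (2))(x - (-5)) = 0.
Roots r₁ = 2, r₂ = -5 (distinct).
General solution: f(n) = A·(2)^n + B·(-5)^n.
From f(0) = 5: A + B = 5.
From f(1) = -7: 2A - 5B = -7.
Solving: A = \frac{18}{7}, B = \frac{17}{7}.
So f(n) = \frac{17 \left(-5\right)^{n}}{7} + \frac{18 \cdot 2^{n}}{7}.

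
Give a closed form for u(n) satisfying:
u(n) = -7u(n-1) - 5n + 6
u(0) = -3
First-order linear with linear forcing.
Homogeneous solution: u_h(n) = A·(-7)^n.
Try particular u_p(n) = pn + q. Substituting:
  pn + q = -7(p(n-1) + q) - 5n + 6.
Matching the n-coefficient: p = -7p - 5 ⇒ p = - \frac{5}{8}.
Matching constants: q = 7p - 7q + 6 ⇒ q = \frac{13}{64}.
General: u(n) = A·(-7)^n - \frac{5 n}{8} + \frac{13}{64}.
Apply u(0) = -3: A + \frac{13}{64} = -3 ⇒ A = - \frac{205}{64}.
So u(n) = - \frac{205 \left(-7\right)^{n}}{64} - \frac{5 n}{8} + \frac{13}{64}.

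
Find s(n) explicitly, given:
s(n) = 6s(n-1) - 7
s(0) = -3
First-order linear non-homogeneous.
Homogeneous solution: s_h(n) = A·(6)^n.
Try constant particular solution s_p = K: K = 6K - 7 ⇒ K = \frac{7}{5}.
General: s(n) = A·(6)^n + \frac{7}{5}.
Apply s(0) = -3: A + \frac{7}{5} = -3 ⇒ A = - \frac{22}{5}.
So s(n) = \frac{7}{5} - \frac{22 \cdot 6^{n}}{5}.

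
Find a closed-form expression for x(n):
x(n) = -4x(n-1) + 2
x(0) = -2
First-order linear non-homogeneous.
Homogeneous solution: x_h(n) = A·(-4)^n.
Try constant particular solution x_p = K: K = -4K + 2 ⇒ K = \frac{2}{5}.
General: x(n) = A·(-4)^n + \frac{2}{5}.
Apply x(0) = -2: A + \frac{2}{5} = -2 ⇒ A = - \frac{12}{5}.
So x(n) = \frac{2}{5} - \frac{12 \left(-4\right)^{n}}{5}.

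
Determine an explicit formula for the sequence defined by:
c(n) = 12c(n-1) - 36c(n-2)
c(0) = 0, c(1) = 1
Characteristic equation: x² - 12x + 36 = 0, which is (x - (6))².
Repeated root r = 6.
General solution: c(n) = (A + Bn)·(6)^n.
From c(0) = 0: A = 0.
From c(1) = 1: (A + B)·(6) = 1 ⇒ B = \frac{1}{6}.
So c(n) = \left(\frac{n}{6}\right) \cdot (6)^n.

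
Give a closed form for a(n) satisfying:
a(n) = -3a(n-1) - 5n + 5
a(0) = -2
First-order linear with linear forcing.
Homogeneous solution: a_h(n) = A·(-3)^n.
Try particular a_p(n) = pn + q. Substituting:
  pn + q = -3(p(n-1) + q) - 5n + 5.
Matching the n-coefficient: p = -3p - 5 ⇒ p = - \frac{5}{4}.
Matching constants: q = 3p - 3q + 5 ⇒ q = \frac{5}{16}.
General: a(n) = A·(-3)^n - \frac{5 n}{4} + \frac{5}{16}.
Apply a(0) = -2: A + \frac{5}{16} = -2 ⇒ A = - \frac{37}{16}.
So a(n) = - \frac{37 \left(-3\right)^{n}}{16} - \frac{5 n}{4} + \frac{5}{16}.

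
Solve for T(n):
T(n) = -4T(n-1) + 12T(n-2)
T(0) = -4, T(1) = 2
Characteristic equation: x² + 4x - 12 = 0, which factors as (x - (-6))(x - (2)) = 0.
Roots r₁ = -6, r₂ = 2 (distinct).
General solution: T(n) = A·(-6)^n + B·(2)^n.
From T(0) = -4: A + B = -4.
From T(1) = 2: -6A + 2B = 2.
Solving: A = - \frac{5}{4}, B = - \frac{11}{4}.
So T(n) = - \frac{5 \left(-6\right)^{n}}{4} - \frac{11 \cdot 2^{n}}{4}.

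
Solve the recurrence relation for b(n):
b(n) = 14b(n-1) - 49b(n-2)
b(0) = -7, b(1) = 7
Characteristic equation: x² - 14x + 49 = 0, which is (x - (7))².
Repeated root r = 7.
General solution: b(n) = (A + Bn)·(7)^n.
From b(0) = -7: A = -7.
From b(1) = 7: (A + B)·(7) = 7 ⇒ B = 8.
So b(n) = \left(8 n - 7\right) \cdot (7)^n.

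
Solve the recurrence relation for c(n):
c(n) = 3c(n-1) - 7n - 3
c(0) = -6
First-order linear with linear forcing.
Homogeneous solution: c_h(n) = A·(3)^n.
Try particular c_p(n) = pn + q. Substituting:
  pn + q = 3(p(n-1) + q) - 7n - 3.
Matching the n-coefficient: p = 3p - 7 ⇒ p = \frac{7}{2}.
Matching constants: q = -3p + 3q - 3 ⇒ q = \frac{27}{4}.
General: c(n) = A·(3)^n + \frac{7 n}{2} + \frac{27}{4}.
Apply c(0) = -6: A + \frac{27}{4} = -6 ⇒ A = - \frac{51}{4}.
So c(n) = - \frac{51 \cdot 3^{n}}{4} + \frac{7 n}{2} + \frac{27}{4}.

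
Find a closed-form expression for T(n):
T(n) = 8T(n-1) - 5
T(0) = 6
First-order linear non-homogeneous.
Homogeneous solution: T_h(n) = A·(8)^n.
Try constant particular solution T_p = K: K = 8K - 5 ⇒ K = \frac{5}{7}.
General: T(n) = A·(8)^n + \frac{5}{7}.
Apply T(0) = 6: A + \frac{5}{7} = 6 ⇒ A = \frac{37}{7}.
So T(n) = \frac{37 \cdot 8^{n}}{7} + \frac{5}{7}.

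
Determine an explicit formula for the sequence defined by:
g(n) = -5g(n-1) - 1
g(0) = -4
First-order linear non-homogeneous.
Homogeneous solution: g_h(n) = A·(-5)^n.
Try constant particular solution g_p = K: K = -5K - 1 ⇒ K = - \frac{1}{6}.
General: g(n) = A·(-5)^n - \frac{1}{6}.
Apply g(0) = -4: A - \frac{1}{6} = -4 ⇒ A = - \frac{23}{6}.
So g(n) = - \frac{23 \left(-5\right)^{n}}{6} - \frac{1}{6}.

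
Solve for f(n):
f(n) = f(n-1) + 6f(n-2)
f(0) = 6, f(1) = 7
Characteristic equation: x² - x - 6 = 0, which factors as (x - (3))(x - (-2)) = 0.
Roots r₁ = 3, r₂ = -2 (distinct).
General solution: f(n) = A·(3)^n + B·(-2)^n.
From f(0) = 6: A + B = 6.
From f(1) = 7: 3A - 2B = 7.
Solving: A = \frac{19}{5}, B = \frac{11}{5}.
So f(n) = \frac{11 \left(-2\right)^{n}}{5} + \frac{19 \cdot 3^{n}}{5}.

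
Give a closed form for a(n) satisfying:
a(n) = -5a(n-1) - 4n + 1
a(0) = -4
First-order linear with linear forcing.
Homogeneous solution: a_h(n) = A·(-5)^n.
Try particular a_p(n) = pn + q. Substituting:
  pn + q = -5(p(n-1) + q) - 4n + 1.
Matching the n-coefficient: p = -5p - 4 ⇒ p = - \frac{2}{3}.
Matching constants: q = 5p - 5q + 1 ⇒ q = - \frac{7}{18}.
General: a(n) = A·(-5)^n - \frac{2 n}{3} - \frac{7}{18}.
Apply a(0) = -4: A - \frac{7}{18} = -4 ⇒ A = - \frac{65}{18}.
So a(n) = - \frac{65 \left(-5\right)^{n}}{18} - \frac{2 n}{3} - \frac{7}{18}.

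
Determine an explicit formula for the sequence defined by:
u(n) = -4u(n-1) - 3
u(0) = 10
First-order linear non-homogeneous.
Homogeneous solution: u_h(n) = A·(-4)^n.
Try constant particular solution u_p = K: K = -4K - 3 ⇒ K = - \frac{3}{5}.
General: u(n) = A·(-4)^n - \frac{3}{5}.
Apply u(0) = 10: A - \frac{3}{5} = 10 ⇒ A = \frac{53}{5}.
So u(n) = \frac{53 \left(-4\right)^{n}}{5} - \frac{3}{5}.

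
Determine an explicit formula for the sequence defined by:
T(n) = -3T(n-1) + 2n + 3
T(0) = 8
First-order linear with linear forcing.
Homogeneous solution: T_h(n) = A·(-3)^n.
Try particular T_p(n) = pn + q. Substituting:
  pn + q = -3(p(n-1) + q) + 2n + 3.
Matching the n-coefficient: p = -3p + 2 ⇒ p = \frac{1}{2}.
Matching constants: q = 3p - 3q + 3 ⇒ q = \frac{9}{8}.
General: T(n) = A·(-3)^n + \frac{n}{2} + \frac{9}{8}.
Apply T(0) = 8: A + \frac{9}{8} = 8 ⇒ A = \frac{55}{8}.
So T(n) = \frac{55 \left(-3\right)^{n}}{8} + \frac{n}{2} + \frac{9}{8}.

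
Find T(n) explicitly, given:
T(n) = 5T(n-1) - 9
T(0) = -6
First-order linear non-homogeneous.
Homogeneous solution: T_h(n) = A·(5)^n.
Try constant particular solution T_p = K: K = 5K - 9 ⇒ K = \frac{9}{4}.
General: T(n) = A·(5)^n + \frac{9}{4}.
Apply T(0) = -6: A + \frac{9}{4} = -6 ⇒ A = - \frac{33}{4}.
So T(n) = \frac{9}{4} - \frac{33 \cdot 5^{n}}{4}.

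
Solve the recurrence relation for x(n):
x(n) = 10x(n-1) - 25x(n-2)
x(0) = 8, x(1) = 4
Characteristic equation: x² - 10x + 25 = 0, which is (x - (5))².
Repeated root r = 5.
General solution: x(n) = (A + Bn)·(5)^n.
From x(0) = 8: A = 8.
From x(1) = 4: (A + B)·(5) = 4 ⇒ B = - \frac{36}{5}.
So x(n) = \left(8 - \frac{36 n}{5}\right) \cdot (5)^n.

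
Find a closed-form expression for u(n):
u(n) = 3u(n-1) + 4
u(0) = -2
First-order linear non-homogeneous.
Homogeneous solution: u_h(n) = A·(3)^n.
Try constant particular solution u_p = K: K = 3K + 4 ⇒ K = -2.
General: u(n) = A·(3)^n - 2.
Apply u(0) = -2: A - 2 = -2 ⇒ A = 0.
So u(n) = -2.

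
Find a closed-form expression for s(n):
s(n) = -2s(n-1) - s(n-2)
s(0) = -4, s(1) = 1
Characteristic equation: x² + 2x + 1 = 0, which is (x - (-1))².
Repeated root r = -1.
General solution: s(n) = (A + Bn)·(-1)^n.
From s(0) = -4: A = -4.
From s(1) = 1: (A + B)·(-1) = 1 ⇒ B = 3.
So s(n) = \left(3 n - 4\right) \cdot (-1)^n.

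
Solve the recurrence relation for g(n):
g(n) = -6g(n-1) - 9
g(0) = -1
First-order linear non-homogeneous.
Homogeneous solution: g_h(n) = A·(-6)^n.
Try constant particular solution g_p = K: K = -6K - 9 ⇒ K = - \frac{9}{7}.
General: g(n) = A·(-6)^n - \frac{9}{7}.
Apply g(0) = -1: A - \frac{9}{7} = -1 ⇒ A = \frac{2}{7}.
So g(n) = \frac{2 \left(-6\right)^{n}}{7} - \frac{9}{7}.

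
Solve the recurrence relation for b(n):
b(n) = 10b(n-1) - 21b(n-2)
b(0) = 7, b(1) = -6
Characteristic equation: x² - 10x + 21 = 0, which factors as (x - (3))(x - (7)) = 0.
Roots r₁ = 3, r₂ = 7 (distinct).
General solution: b(n) = A·(3)^n + B·(7)^n.
From b(0) = 7: A + B = 7.
From b(1) = -6: 3A + 7B = -6.
Solving: A = \frac{55}{4}, B = - \frac{27}{4}.
So b(n) = \frac{55 \cdot 3^{n}}{4} - \frac{27 \cdot 7^{n}}{4}.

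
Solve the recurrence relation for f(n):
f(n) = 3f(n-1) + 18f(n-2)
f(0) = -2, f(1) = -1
Characteristic equation: x² - 3x - 18 = 0, which factors as (x - (6))(x - (-3)) = 0.
Roots r₁ = 6, r₂ = -3 (distinct).
General solution: f(n) = A·(6)^n + B·(-3)^n.
From f(0) = -2: A + B = -2.
From f(1) = -1: 6A - 3B = -1.
Solving: A = - \frac{7}{9}, B = - \frac{11}{9}.
So f(n) = - \frac{11 \left(-3\right)^{n}}{9} - \frac{7 \cdot 6^{n}}{9}.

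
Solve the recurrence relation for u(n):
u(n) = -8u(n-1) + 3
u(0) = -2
First-order linear non-homogeneous.
Homogeneous solution: u_h(n) = A·(-8)^n.
Try constant particular solution u_p = K: K = -8K + 3 ⇒ K = \frac{1}{3}.
General: u(n) = A·(-8)^n + \frac{1}{3}.
Apply u(0) = -2: A + \frac{1}{3} = -2 ⇒ A = - \frac{7}{3}.
So u(n) = \frac{1}{3} - \frac{7 \left(-8\right)^{n}}{3}.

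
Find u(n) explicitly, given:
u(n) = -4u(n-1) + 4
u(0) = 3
First-order linear non-homogeneous.
Homogeneous solution: u_h(n) = A·(-4)^n.
Try constant particular solution u_p = K: K = -4K + 4 ⇒ K = \frac{4}{5}.
General: u(n) = A·(-4)^n + \frac{4}{5}.
Apply u(0) = 3: A + \frac{4}{5} = 3 ⇒ A = \frac{11}{5}.
So u(n) = \frac{11 \left(-4\right)^{n}}{5} + \frac{4}{5}.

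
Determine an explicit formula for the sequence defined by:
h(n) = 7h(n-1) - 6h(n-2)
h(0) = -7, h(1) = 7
Characteristic equation: x² - 7x + 6 = 0, which factors as (x - (6))(x - (1)) = 0.
Roots r₁ = 6, r₂ = 1 (distinct).
General solution: h(n) = A·(6)^n + B·(1)^n.
From h(0) = -7: A + B = -7.
From h(1) = 7: 6A + B = 7.
Solving: A = \frac{14}{5}, B = - \frac{49}{5}.
So h(n) = \frac{14 \cdot 6^{n}}{5} - \frac{49}{5}.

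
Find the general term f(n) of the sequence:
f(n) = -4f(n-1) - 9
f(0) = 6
First-order linear non-homogeneous.
Homogeneous solution: f_h(n) = A·(-4)^n.
Try constant particular solution f_p = K: K = -4K - 9 ⇒ K = - \frac{9}{5}.
General: f(n) = A·(-4)^n - \frac{9}{5}.
Apply f(0) = 6: A - \frac{9}{5} = 6 ⇒ A = \frac{39}{5}.
So f(n) = \frac{39 \left(-4\right)^{n}}{5} - \frac{9}{5}.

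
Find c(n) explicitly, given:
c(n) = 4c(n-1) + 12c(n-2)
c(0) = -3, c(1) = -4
Characteristic equation: x² - 4x - 12 = 0, which factors as (x - (6))(x - (-2)) = 0.
Roots r₁ = 6, r₂ = -2 (distinct).
General solution: c(n) = A·(6)^n + B·(-2)^n.
From c(0) = -3: A + B = -3.
From c(1) = -4: 6A - 2B = -4.
Solving: A = - \frac{5}{4}, B = - \frac{7}{4}.
So c(n) = - \frac{7 \left(-2\right)^{n}}{4} - \frac{5 \cdot 6^{n}}{4}.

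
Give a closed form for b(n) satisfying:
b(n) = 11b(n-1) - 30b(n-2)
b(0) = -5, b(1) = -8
Characteristic equation: x² - 11x + 30 = 0, which factors as (x - (6))(x - (5)) = 0.
Roots r₁ = 6, r₂ = 5 (distinct).
General solution: b(n) = A·(6)^n + B·(5)^n.
From b(0) = -5: A + B = -5.
From b(1) = -8: 6A + 5B = -8.
Solving: A = 17, B = -22.
So b(n) = - 22 \cdot 5^{n} + 17 \cdot 6^{n}.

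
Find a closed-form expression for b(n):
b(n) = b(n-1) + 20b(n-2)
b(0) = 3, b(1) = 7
Characteristic equation: x² - x - 20 = 0, which factors as (x - (5))(x - (-4)) = 0.
Roots r₁ = 5, r₂ = -4 (distinct).
General solution: b(n) = A·(5)^n + B·(-4)^n.
From b(0) = 3: A + B = 3.
From b(1) = 7: 5A - 4B = 7.
Solving: A = \frac{19}{9}, B = \frac{8}{9}.
So b(n) = \frac{8 \left(-4\right)^{n}}{9} + \frac{19 \cdot 5^{n}}{9}.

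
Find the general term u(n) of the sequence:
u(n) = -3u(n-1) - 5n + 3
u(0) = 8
First-order linear with linear forcing.
Homogeneous solution: u_h(n) = A·(-3)^n.
Try particular u_p(n) = pn + q. Substituting:
  pn + q = -3(p(n-1) + q) - 5n + 3.
Matching the n-coefficient: p = -3p - 5 ⇒ p = - \frac{5}{4}.
Matching constants: q = 3p - 3q + 3 ⇒ q = - \frac{3}{16}.
General: u(n) = A·(-3)^n - \frac{5 n}{4} - \frac{3}{16}.
Apply u(0) = 8: A - \frac{3}{16} = 8 ⇒ A = \frac{131}{16}.
So u(n) = \frac{131 \left(-3\right)^{n}}{16} - \frac{5 n}{4} - \frac{3}{16}.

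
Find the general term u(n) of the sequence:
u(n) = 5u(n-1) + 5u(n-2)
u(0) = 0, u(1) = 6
Characteristic equation: x² - 5x - 5 = 0.
Discriminant Δ = (5)² + 4·(5) = 45.
Roots r₁,₂ = (5 ± √45)/2, so r₁ = \frac{5}{2} + \frac{3 \sqrt{5}}{2}, r₂ = \frac{5}{2} - \frac{3 \sqrt{5}}{2}.
General solution: u(n) = A·r₁^n + B·r₂^n.
From the initial conditions, A + B = 0 and r₁A + r₂B = 6.
Since r₁ - r₂ = √45: A = (6 - (0)r₂)/√45 = \frac{2 \sqrt{5}}{5}, and B = 0 - A = - \frac{2 \sqrt{5}}{5}.
So u(n) = \left(\frac{2 \sqrt{5}}{5}\right)\left(\frac{5}{2} + \frac{3 \sqrt{5}}{2}\right)^n + \left(- \frac{2 \sqrt{5}}{5}\right)\left(\frac{5}{2} - \frac{3 \sqrt{5}}{2}\right)^n.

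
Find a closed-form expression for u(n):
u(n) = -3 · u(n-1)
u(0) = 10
Pure geometric recurrence with ratio -3.
By induction u(n) = u(0) · (-3)^n = 10 \left(-3\right)^{n}.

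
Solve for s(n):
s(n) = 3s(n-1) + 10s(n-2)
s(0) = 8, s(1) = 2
Characteristic equation: x² - 3x - 10 = 0, which factors as (x - (5))(x - (-2)) = 0.
Roots r₁ = 5, r₂ = -2 (distinct).
General solution: s(n) = A·(5)^n + B·(-2)^n.
From s(0) = 8: A + B = 8.
From s(1) = 2: 5A - 2B = 2.
Solving: A = \frac{18}{7}, B = \frac{38}{7}.
So s(n) = \frac{38 \left(-2\right)^{n}}{7} + \frac{18 \cdot 5^{n}}{7}.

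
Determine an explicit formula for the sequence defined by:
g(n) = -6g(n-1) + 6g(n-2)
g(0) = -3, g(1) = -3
Characteristic equation: x² + 6x - 6 = 0.
Discriminant Δ = (-6)² + 4·(6) = 60.
Roots r₁,₂ = (-6 ± √60)/2, so r₁ = -3 + \sqrt{15}, r₂ = - \sqrt{15} - 3.
General solution: g(n) = A·r₁^n + B·r₂^n.
From the initial conditions, A + B = -3 and r₁A + r₂B = -3.
Since r₁ - r₂ = √60: A = (-3 - (-3)r₂)/√60 = - \frac{2 \sqrt{15}}{5} - \frac{3}{2}, and B = -3 - A = - \frac{3}{2} + \frac{2 \sqrt{15}}{5}.
So g(n) = \left(- \frac{2 \sqrt{15}}{5} - \frac{3}{2}\right)\left(-3 + \sqrt{15}\right)^n + \left(- \frac{3}{2} + \frac{2 \sqrt{15}}{5}\right)\left(- \sqrt{15} - 3\right)^n.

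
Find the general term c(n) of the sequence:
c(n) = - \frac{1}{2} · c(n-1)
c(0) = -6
Pure geometric recurrence with ratio - \frac{1}{2}.
By induction c(n) = c(0) · (- \frac{1}{2})^n = - 6 \left(- \frac{1}{2}\right)^{n}.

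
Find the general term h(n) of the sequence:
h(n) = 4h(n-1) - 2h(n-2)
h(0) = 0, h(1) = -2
Characteristic equation: x² - 4x + 2 = 0.
Discriminant Δ = (4)² + 4·(-2) = 8.
Roots r₁,₂ = (4 ± √8)/2, so r₁ = \sqrt{2} + 2, r₂ = 2 - \sqrt{2}.
General solution: h(n) = A·r₁^n + B·r₂^n.
From the initial conditions, A + B = 0 and r₁A + r₂B = -2.
Since r₁ - r₂ = √8: A = (-2 - (0)r₂)/√8 = - \frac{\sqrt{2}}{2}, and B = 0 - A = \frac{\sqrt{2}}{2}.
So h(n) = \left(- \frac{\sqrt{2}}{2}\right)\left(\sqrt{2} + 2\right)^n + \left(\frac{\sqrt{2}}{2}\right)\left(2 - \sqrt{2}\right)^n.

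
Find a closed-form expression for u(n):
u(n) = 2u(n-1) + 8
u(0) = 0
First-order linear non-homogeneous.
Homogeneous solution: u_h(n) = A·(2)^n.
Try constant particular solution u_p = K: K = 2K + 8 ⇒ K = -8.
General: u(n) = A·(2)^n - 8.
Apply u(0) = 0: A - 8 = 0 ⇒ A = 8.
So u(n) = 8 \cdot 2^{n} - 8.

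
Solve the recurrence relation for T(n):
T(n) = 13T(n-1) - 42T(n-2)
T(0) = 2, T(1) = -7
Characteristic equation: x² - 13x + 42 = 0, which factors as (x - (6))(x - (7)) = 0.
Roots r₁ = 6, r₂ = 7 (distinct).
General solution: T(n) = A·(6)^n + B·(7)^n.
From T(0) = 2: A + B = 2.
From T(1) = -7: 6A + 7B = -7.
Solving: A = 21, B = -19.
So T(n) = 21 \cdot 6^{n} - 19 \cdot 7^{n}.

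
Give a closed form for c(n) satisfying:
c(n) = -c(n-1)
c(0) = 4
This is a homogeneous first-order recurrence with ratio -1.
By induction c(n) = c(0) · (-1)^n = 4 \left(-1\right)^{n}.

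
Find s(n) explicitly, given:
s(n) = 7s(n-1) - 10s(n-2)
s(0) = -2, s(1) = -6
Characteristic equation: x² - 7x + 10 = 0, which factors as (x - (5))(x - (2)) = 0.
Roots r₁ = 5, r₂ = 2 (distinct).
General solution: s(n) = A·(5)^n + B·(2)^n.
From s(0) = -2: A + B = -2.
From s(1) = -6: 5A + 2B = -6.
Solving: A = - \frac{2}{3}, B = - \frac{4}{3}.
So s(n) = - \frac{4 \cdot 2^{n}}{3} - \frac{2 \cdot 5^{n}}{3}.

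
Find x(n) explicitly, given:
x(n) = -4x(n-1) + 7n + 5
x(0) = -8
First-order linear with linear forcing.
Homogeneous solution: x_h(n) = A·(-4)^n.
Try particular x_p(n) = pn + q. Substituting:
  pn + q = -4(p(n-1) + q) + 7n + 5.
Matching the n-coefficient: p = -4p + 7 ⇒ p = \frac{7}{5}.
Matching constants: q = 4p - 4q + 5 ⇒ q = \frac{53}{25}.
General: x(n) = A·(-4)^n + \frac{7 n}{5} + \frac{53}{25}.
Apply x(0) = -8: A + \frac{53}{25} = -8 ⇒ A = - \frac{253}{25}.
So x(n) = - \frac{253 \left(-4\right)^{n}}{25} + \frac{7 n}{5} + \frac{53}{25}.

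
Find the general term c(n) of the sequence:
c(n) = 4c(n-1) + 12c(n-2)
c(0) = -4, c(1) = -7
Characteristic equation: x² - 4x - 12 = 0, which factors as (x - (6))(x - (-2)) = 0.
Roots r₁ = 6, r₂ = -2 (distinct).
General solution: c(n) = A·(6)^n + B·(-2)^n.
From c(0) = -4: A + B = -4.
From c(1) = -7: 6A - 2B = -7.
Solving: A = - \frac{15}{8}, B = - \frac{17}{8}.
So c(n) = - \frac{17 \left(-2\right)^{n}}{8} - \frac{15 \cdot 6^{n}}{8}.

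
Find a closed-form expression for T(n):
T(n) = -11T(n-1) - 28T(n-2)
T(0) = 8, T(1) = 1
Characteristic equation: x² + 11x + 28 = 0, which factors as (x - (-7))(x - (-4)) = 0.
Roots r₁ = -7, r₂ = -4 (distinct).
General solution: T(n) = A·(-7)^n + B·(-4)^n.
From T(0) = 8: A + B = 8.
From T(1) = 1: -7A - 4B = 1.
Solving: A = -11, B = 19.
So T(n) = 19 \left(-4\right)^{n} - 11 \left(-7\right)^{n}.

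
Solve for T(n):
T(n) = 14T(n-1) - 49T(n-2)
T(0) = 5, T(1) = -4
Characteristic equation: x² - 14x + 49 = 0, which is (x - (7))².
Repeated root r = 7.
General solution: T(n) = (A + Bn)·(7)^n.
From T(0) = 5: A = 5.
From T(1) = -4: (A + B)·(7) = -4 ⇒ B = - \frac{39}{7}.
So T(n) = \left(5 - \frac{39 n}{7}\right) \cdot (7)^n.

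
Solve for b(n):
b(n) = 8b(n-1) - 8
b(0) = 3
First-order linear non-homogeneous.
Homogeneous solution: b_h(n) = A·(8)^n.
Try constant particular solution b_p = K: K = 8K - 8 ⇒ K = \frac{8}{7}.
General: b(n) = A·(8)^n + \frac{8}{7}.
Apply b(0) = 3: A + \frac{8}{7} = 3 ⇒ A = \frac{13}{7}.
So b(n) = \frac{13 \cdot 8^{n}}{7} + \frac{8}{7}.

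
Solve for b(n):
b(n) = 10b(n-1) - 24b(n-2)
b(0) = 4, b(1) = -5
Characteristic equation: x² - 10x + 24 = 0, which factors as (x - (4))(x - (6)) = 0.
Roots r₁ = 4, r₂ = 6 (distinct).
General solution: b(n) = A·(4)^n + B·(6)^n.
From b(0) = 4: A + B = 4.
From b(1) = -5: 4A + 6B = -5.
Solving: A = \frac{29}{2}, B = - \frac{21}{2}.
So b(n) = \frac{29 \cdot 4^{n}}{2} - \frac{21 \cdot 6^{n}}{2}.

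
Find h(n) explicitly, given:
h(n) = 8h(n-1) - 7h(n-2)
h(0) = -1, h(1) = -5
Characteristic equation: x² - 8x + 7 = 0, which factors as (x - (1))(x - (7)) = 0.
Roots r₁ = 1, r₂ = 7 (distinct).
General solution: h(n) = A·(1)^n + B·(7)^n.
From h(0) = -1: A + B = -1.
From h(1) = -5: A + 7B = -5.
Solving: A = - \frac{1}{3}, B = - \frac{2}{3}.
So h(n) = - \frac{2 \cdot 7^{n}}{3} - \frac{1}{3}.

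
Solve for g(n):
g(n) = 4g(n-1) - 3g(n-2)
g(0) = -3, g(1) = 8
Characteristic equation: x² - 4x + 3 = 0, which factors as (x - (1))(x - (3)) = 0.
Roots r₁ = 1, r₂ = 3 (distinct).
General solution: g(n) = A·(1)^n + B·(3)^n.
From g(0) = -3: A + B = -3.
From g(1) = 8: A + 3B = 8.
Solving: A = - \frac{17}{2}, B = \frac{11}{2}.
So g(n) = \frac{11 \cdot 3^{n}}{2} - \frac{17}{2}.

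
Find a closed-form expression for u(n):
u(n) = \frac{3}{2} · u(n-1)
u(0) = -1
Pure geometric recurrence with ratio \frac{3}{2}.
By induction u(n) = u(0) · (\frac{3}{2})^n = - \left(\frac{3}{2}\right)^{n}.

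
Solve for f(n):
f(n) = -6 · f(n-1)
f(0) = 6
Pure geometric recurrence with ratio -6.
By induction f(n) = f(0) · (-6)^n = 6 \left(-6\right)^{n}.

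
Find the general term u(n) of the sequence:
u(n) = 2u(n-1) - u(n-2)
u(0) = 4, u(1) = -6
Characteristic equation: x² - 2x + 1 = 0, which is (x - (1))².
Repeated root r = 1.
General solution: u(n) = (A + Bn)·(1)^n.
From u(0) = 4: A = 4.
From u(1) = -6: (A + B)·(1) = -6 ⇒ B = -10.
So u(n) = \left(4 - 10 n\right) \cdot (1)^n.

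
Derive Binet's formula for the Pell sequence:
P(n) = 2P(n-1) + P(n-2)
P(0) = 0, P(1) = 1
This is the Pell sequence.
Characteristic equation: x² - 2x - 1 = 0; roots r₁ = 1 + \sqrt{2}, r₂ = 1 - \sqrt{2}.
General: P(n) = A·r₁^n + B·r₂^n. Solving with P(0)=0, P(1)=1 gives A = \frac{\sqrt{2}}{4}, B = - \frac{\sqrt{2}}{4}.
So P(n) = \frac{\sqrt{2} \left(- \left(1 - \sqrt{2}\right)^{n} + \left(1 + \sqrt{2}\right)^{n}\right)}{4}.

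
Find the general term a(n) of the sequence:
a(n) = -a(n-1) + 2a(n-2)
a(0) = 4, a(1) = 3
Characteristic equation: x² + x - 2 = 0, which factors as (x - (1))(x - (-2)) = 0.
Roots r₁ = 1, r₂ = -2 (distinct).
General solution: a(n) = A·(1)^n + B·(-2)^n.
From a(0) = 4: A + B = 4.
From a(1) = 3: A - 2B = 3.
Solving: A = \frac{11}{3}, B = \frac{1}{3}.
So a(n) = \frac{\left(-2\right)^{n}}{3} + \frac{11}{3}.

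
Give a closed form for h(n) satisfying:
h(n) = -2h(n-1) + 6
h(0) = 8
First-order linear non-homogeneous.
Homogeneous solution: h_h(n) = A·(-2)^n.
Try constant particular solution h_p = K: K = -2K + 6 ⇒ K = 2.
General: h(n) = A·(-2)^n + 2.
Apply h(0) = 8: A + 2 = 8 ⇒ A = 6.
So h(n) = 6 \left(-2\right)^{n} + 2.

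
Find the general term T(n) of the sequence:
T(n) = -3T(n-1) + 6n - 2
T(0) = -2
First-order linear with linear forcing.
Homogeneous solution: T_h(n) = A·(-3)^n.
Try particular T_p(n) = pn + q. Substituting:
  pn + q = -3(p(n-1) + q) + 6n - 2.
Matching the n-coefficient: p = -3p + 6 ⇒ p = \frac{3}{2}.
Matching constants: q = 3p - 3q - 2 ⇒ q = \frac{5}{8}.
General: T(n) = A·(-3)^n + \frac{3 n}{2} + \frac{5}{8}.
Apply T(0) = -2: A + \frac{5}{8} = -2 ⇒ A = - \frac{21}{8}.
So T(n) = - \frac{21 \left(-3\right)^{n}}{8} + \frac{3 n}{2} + \frac{5}{8}.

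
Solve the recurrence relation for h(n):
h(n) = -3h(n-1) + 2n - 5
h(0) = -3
First-order linear with linear forcing.
Homogeneous solution: h_h(n) = A·(-3)^n.
Try particular h_p(n) = pn + q. Substituting:
  pn + q = -3(p(n-1) + q) + 2n - 5.
Matching the n-coefficient: p = -3p + 2 ⇒ p = \frac{1}{2}.
Matching constants: q = 3p - 3q - 5 ⇒ q = - \frac{7}{8}.
General: h(n) = A·(-3)^n + \frac{n}{2} - \frac{7}{8}.
Apply h(0) = -3: A - \frac{7}{8} = -3 ⇒ A = - \frac{17}{8}.
So h(n) = - \frac{17 \left(-3\right)^{n}}{8} + \frac{n}{2} - \frac{7}{8}.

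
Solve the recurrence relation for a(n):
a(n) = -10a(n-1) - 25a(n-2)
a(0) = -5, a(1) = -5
Characteristic equation: x² + 10x + 25 = 0, which is (x - (-5))².
Repeated root r = -5.
General solution: a(n) = (A + Bn)·(-5)^n.
From a(0) = -5: A = -5.
From a(1) = -5: (A + B)·(-5) = -5 ⇒ B = 6.
So a(n) = \left(6 n - 5\right) \cdot (-5)^n.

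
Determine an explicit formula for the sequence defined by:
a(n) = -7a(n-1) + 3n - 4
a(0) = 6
First-order linear with linear forcing.
Homogeneous solution: a_h(n) = A·(-7)^n.
Try particular a_p(n) = pn + q. Substituting:
  pn + q = -7(p(n-1) + q) + 3n - 4.
Matching the n-coefficient: p = -7p + 3 ⇒ p = \frac{3}{8}.
Matching constants: q = 7p - 7q - 4 ⇒ q = - \frac{11}{64}.
General: a(n) = A·(-7)^n + \frac{3 n}{8} - \frac{11}{64}.
Apply a(0) = 6: A - \frac{11}{64} = 6 ⇒ A = \frac{395}{64}.
So a(n) = \frac{395 \left(-7\right)^{n}}{64} + \frac{3 n}{8} - \frac{11}{64}.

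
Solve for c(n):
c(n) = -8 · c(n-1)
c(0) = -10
Pure geometric recurrence with ratio -8.
By induction c(n) = c(0) · (-8)^n = - 10 \left(-8\right)^{n}.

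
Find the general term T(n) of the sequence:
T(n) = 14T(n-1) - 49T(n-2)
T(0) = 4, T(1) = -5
Characteristic equation: x² - 14x + 49 = 0, which is (x - (7))².
Repeated root r = 7.
General solution: T(n) = (A + Bn)·(7)^n.
From T(0) = 4: A = 4.
From T(1) = -5: (A + B)·(7) = -5 ⇒ B = - \frac{33}{7}.
So T(n) = \left(4 - \frac{33 n}{7}\right) \cdot (7)^n.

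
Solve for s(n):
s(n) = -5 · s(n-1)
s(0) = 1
Pure geometric recurrence with ratio -5.
By induction s(n) = s(0) · (-5)^n = \left(-5\right)^{n}.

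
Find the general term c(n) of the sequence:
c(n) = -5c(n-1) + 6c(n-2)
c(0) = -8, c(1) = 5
Characteristic equation: x² + 5x - 6 = 0, which factors as (x - (1))(x - (-6)) = 0.
Roots r₁ = 1, r₂ = -6 (distinct).
General solution: c(n) = A·(1)^n + B·(-6)^n.
From c(0) = -8: A + B = -8.
From c(1) = 5: A - 6B = 5.
Solving: A = - \frac{43}{7}, B = - \frac{13}{7}.
So c(n) = - \frac{13 \left(-6\right)^{n}}{7} - \frac{43}{7}.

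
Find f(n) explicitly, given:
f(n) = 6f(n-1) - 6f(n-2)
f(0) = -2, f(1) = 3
Characteristic equation: x² - 6x + 6 = 0.
Discriminant Δ = (6)² + 4·(-6) = 12.
Roots r₁,₂ = (6 ± √12)/2, so r₁ = \sqrt{3} + 3, r₂ = 3 - \sqrt{3}.
General solution: f(n) = A·r₁^n + B·r₂^n.
From the initial conditions, A + B = -2 and r₁A + r₂B = 3.
Since r₁ - r₂ = √12: A = (3 - (-2)r₂)/√12 = -1 + \frac{3 \sqrt{3}}{2}, and B = -2 - A = - \frac{3 \sqrt{3}}{2} - 1.
So f(n) = \left(-1 + \frac{3 \sqrt{3}}{2}\right)\left(\sqrt{3} + 3\right)^n + \left(- \frac{3 \sqrt{3}}{2} - 1\right)\left(3 - \sqrt{3}\right)^n.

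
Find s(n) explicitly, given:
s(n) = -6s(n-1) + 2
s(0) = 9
First-order linear non-homogeneous.
Homogeneous solution: s_h(n) = A·(-6)^n.
Try constant particular solution s_p = K: K = -6K + 2 ⇒ K = \frac{2}{7}.
General: s(n) = A·(-6)^n + \frac{2}{7}.
Apply s(0) = 9: A + \frac{2}{7} = 9 ⇒ A = \frac{61}{7}.
So s(n) = \frac{61 \left(-6\right)^{n}}{7} + \frac{2}{7}.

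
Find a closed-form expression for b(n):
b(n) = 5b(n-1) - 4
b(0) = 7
First-order linear non-homogeneous.
Homogeneous solution: b_h(n) = A·(5)^n.
Try constant particular solution b_p = K: K = 5K - 4 ⇒ K = 1.
General: b(n) = A·(5)^n + 1.
Apply b(0) = 7: A + 1 = 7 ⇒ A = 6.
So b(n) = 6 \cdot 5^{n} + 1.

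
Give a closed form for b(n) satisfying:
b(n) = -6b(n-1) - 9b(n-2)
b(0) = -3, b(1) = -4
Characteristic equation: x² + 6x + 9 = 0, which is (x - (-3))².
Repeated root r = -3.
General solution: b(n) = (A + Bn)·(-3)^n.
From b(0) = -3: A = -3.
From b(1) = -4: (A + B)·(-3) = -4 ⇒ B = \frac{13}{3}.
So b(n) = \left(\frac{13 n}{3} - 3\right) \cdot (-3)^n.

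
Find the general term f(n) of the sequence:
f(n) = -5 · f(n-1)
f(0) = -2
Pure geometric recurrence with ratio -5.
By induction f(n) = f(0) · (-5)^n = - 2 \left(-5\right)^{n}.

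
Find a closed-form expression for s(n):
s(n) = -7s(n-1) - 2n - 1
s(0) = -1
First-order linear with linear forcing.
Homogeneous solution: s_h(n) = A·(-7)^n.
Try particular s_p(n) = pn + q. Substituting:
  pn + q = -7(p(n-1) + q) - 2n - 1.
Matching the n-coefficient: p = -7p - 2 ⇒ p = - \frac{1}{4}.
Matching constants: q = 7p - 7q - 1 ⇒ q = - \frac{11}{32}.
General: s(n) = A·(-7)^n - \frac{n}{4} - \frac{11}{32}.
Apply s(0) = -1: A - \frac{11}{32} = -1 ⇒ A = - \frac{21}{32}.
So s(n) = - \frac{21 \left(-7\right)^{n}}{32} - \frac{n}{4} - \frac{11}{32}.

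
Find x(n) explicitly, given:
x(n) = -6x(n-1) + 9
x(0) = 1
First-order linear non-homogeneous.
Homogeneous solution: x_h(n) = A·(-6)^n.
Try constant particular solution x_p = K: K = -6K + 9 ⇒ K = \frac{9}{7}.
General: x(n) = A·(-6)^n + \frac{9}{7}.
Apply x(0) = 1: A + \frac{9}{7} = 1 ⇒ A = - \frac{2}{7}.
So x(n) = \frac{9}{7} - \frac{2 \left(-6\right)^{n}}{7}.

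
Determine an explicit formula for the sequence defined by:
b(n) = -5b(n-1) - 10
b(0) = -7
First-order linear non-homogeneous.
Homogeneous solution: b_h(n) = A·(-5)^n.
Try constant particular solution b_p = K: K = -5K - 10 ⇒ K = - \frac{5}{3}.
General: b(n) = A·(-5)^n - \frac{5}{3}.
Apply b(0) = -7: A - \frac{5}{3} = -7 ⇒ A = - \frac{16}{3}.
So b(n) = - \frac{16 \left(-5\right)^{n}}{3} - \frac{5}{3}.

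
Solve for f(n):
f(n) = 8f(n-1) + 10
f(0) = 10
First-order linear non-homogeneous.
Homogeneous solution: f_h(n) = A·(8)^n.
Try constant particular solution f_p = K: K = 8K + 10 ⇒ K = - \frac{10}{7}.
General: f(n) = A·(8)^n - \frac{10}{7}.
Apply f(0) = 10: A - \frac{10}{7} = 10 ⇒ A = \frac{80}{7}.
So f(n) = \frac{80 \cdot 8^{n}}{7} - \frac{10}{7}.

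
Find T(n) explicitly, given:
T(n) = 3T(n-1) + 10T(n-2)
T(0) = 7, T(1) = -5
Characteristic equation: x² - 3x - 10 = 0, which factors as (x - (-2))(x - (5)) = 0.
Roots r₁ = -2, r₂ = 5 (distinct).
General solution: T(n) = A·(-2)^n + B·(5)^n.
From T(0) = 7: A + B = 7.
From T(1) = -5: -2A + 5B = -5.
Solving: A = \frac{40}{7}, B = \frac{9}{7}.
So T(n) = \frac{40 \left(-2\right)^{n}}{7} + \frac{9 \cdot 5^{n}}{7}.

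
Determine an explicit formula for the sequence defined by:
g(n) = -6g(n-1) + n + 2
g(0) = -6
First-order linear with linear forcing.
Homogeneous solution: g_h(n) = A·(-6)^n.
Try particular g_p(n) = pn + q. Substituting:
  pn + q = -6(p(n-1) + q) + n + 2.
Matching the n-coefficient: p = -6p + 1 ⇒ p = \frac{1}{7}.
Matching constants: q = 6p - 6q + 2 ⇒ q = \frac{20}{49}.
General: g(n) = A·(-6)^n + \frac{n}{7} + \frac{20}{49}.
Apply g(0) = -6: A + \frac{20}{49} = -6 ⇒ A = - \frac{314}{49}.
So g(n) = - \frac{314 \left(-6\right)^{n}}{49} + \frac{n}{7} + \frac{20}{49}.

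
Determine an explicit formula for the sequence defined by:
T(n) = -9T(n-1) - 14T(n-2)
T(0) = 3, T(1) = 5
Characteristic equation: x² + 9x + 14 = 0, which factors as (x - (-7))(x - (-2)) = 0.
Roots r₁ = -7, r₂ = -2 (distinct).
General solution: T(n) = A·(-7)^n + B·(-2)^n.
From T(0) = 3: A + B = 3.
From T(1) = 5: -7A - 2B = 5.
Solving: A = - \frac{11}{5}, B = \frac{26}{5}.
So T(n) = \frac{26 \left(-2\right)^{n}}{5} - \frac{11 \left(-7\right)^{n}}{5}.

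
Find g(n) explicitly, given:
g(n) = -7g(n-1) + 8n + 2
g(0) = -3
First-order linear with linear forcing.
Homogeneous solution: g_h(n) = A·(-7)^n.
Try particular g_p(n) = pn + q. Substituting:
  pn + q = -7(p(n-1) + q) + 8n + 2.
Matching the n-coefficient: p = -7p + 8 ⇒ p = 1.
Matching constants: q = 7p - 7q + 2 ⇒ q = \frac{9}{8}.
General: g(n) = A·(-7)^n + n + \frac{9}{8}.
Apply g(0) = -3: A + \frac{9}{8} = -3 ⇒ A = - \frac{33}{8}.
So g(n) = - \frac{33 \left(-7\right)^{n}}{8} + n + \frac{9}{8}.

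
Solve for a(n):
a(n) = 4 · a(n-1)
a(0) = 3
Pure geometric recurrence with ratio 4.
By induction a(n) = a(0) · (4)^n = 3 \cdot 4^{n}.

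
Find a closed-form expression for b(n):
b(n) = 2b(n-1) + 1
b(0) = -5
First-order linear non-homogeneous.
Homogeneous solution: b_h(n) = A·(2)^n.
Try constant particular solution b_p = K: K = 2K + 1 ⇒ K = -1.
General: b(n) = A·(2)^n - 1.
Apply b(0) = -5: A - 1 = -5 ⇒ A = -4.
So b(n) = - 4 \cdot 2^{n} - 1.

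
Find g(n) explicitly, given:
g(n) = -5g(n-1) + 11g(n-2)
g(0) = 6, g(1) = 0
Characteristic equation: x² + 5x - 11 = 0.
Discriminant Δ = (-5)² + 4·(11) = 69.
Roots r₁,₂ = (-5 ± √69)/2, so r₁ = - \frac{5}{2} + \frac{\sqrt{69}}{2}, r₂ = - \frac{\sqrt{69}}{2} - \frac{5}{2}.
General solution: g(n) = A·r₁^n + B·r₂^n.
From the initial conditions, A + B = 6 and r₁A + r₂B = 0.
Since r₁ - r₂ = √69: A = (0 - (6)r₂)/√69 = \frac{5 \sqrt{69}}{23} + 3, and B = 6 - A = 3 - \frac{5 \sqrt{69}}{23}.
So g(n) = \left(\frac{5 \sqrt{69}}{23} + 3\right)\left(- \frac{5}{2} + \frac{\sqrt{69}}{2}\right)^n + \left(3 - \frac{5 \sqrt{69}}{23}\right)\left(- \frac{\sqrt{69}}{2} - \frac{5}{2}\right)^n.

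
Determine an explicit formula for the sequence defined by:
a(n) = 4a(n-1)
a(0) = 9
This is a homogeneous first-order recurrence with ratio 4.
By induction a(n) = a(0) · (4)^n = 9 \cdot 4^{n}.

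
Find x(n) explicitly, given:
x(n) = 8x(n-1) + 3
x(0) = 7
First-order linear non-homogeneous.
Homogeneous solution: x_h(n) = A·(8)^n.
Try constant particular solution x_p = K: K = 8K + 3 ⇒ K = - \frac{3}{7}.
General: x(n) = A·(8)^n - \frac{3}{7}.
Apply x(0) = 7: A - \frac{3}{7} = 7 ⇒ A = \frac{52}{7}.
So x(n) = \frac{52 \cdot 8^{n}}{7} - \frac{3}{7}.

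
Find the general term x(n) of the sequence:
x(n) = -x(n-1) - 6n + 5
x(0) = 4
First-order linear with linear forcing.
Homogeneous solution: x_h(n) = A·(-1)^n.
Try particular x_p(n) = pn + q. Substituting:
  pn + q = -(p(n-1) + q) - 6n + 5.
Matching the n-coefficient: p = -p - 6 ⇒ p = -3.
Matching constants: q = p - q + 5 ⇒ q = 1.
General: x(n) = A·(-1)^n - 3 n + 1.
Apply x(0) = 4: A + 1 = 4 ⇒ A = 3.
So x(n) = 3 \left(-1\right)^{n} - 3 n + 1.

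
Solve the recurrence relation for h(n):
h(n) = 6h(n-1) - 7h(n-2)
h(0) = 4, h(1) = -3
Characteristic equation: x² - 6x + 7 = 0.
Discriminant Δ = (6)² + 4·(-7) = 8.
Roots r₁,₂ = (6 ± √8)/2, so r₁ = \sqrt{2} + 3, r₂ = 3 - \sqrt{2}.
General solution: h(n) = A·r₁^n + B·r₂^n.
From the initial conditions, A + B = 4 and r₁A + r₂B = -3.
Since r₁ - r₂ = √8: A = (-3 - (4)r₂)/√8 = 2 - \frac{15 \sqrt{2}}{4}, and B = 4 - A = 2 + \frac{15 \sqrt{2}}{4}.
So h(n) = \left(2 - \frac{15 \sqrt{2}}{4}\right)\left(\sqrt{2} + 3\right)^n + \left(2 + \frac{15 \sqrt{2}}{4}\right)\left(3 - \sqrt{2}\right)^n.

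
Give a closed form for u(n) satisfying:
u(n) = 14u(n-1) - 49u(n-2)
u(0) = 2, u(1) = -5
Characteristic equation: x² - 14x + 49 = 0, which is (x - (7))².
Repeated root r = 7.
General solution: u(n) = (A + Bn)·(7)^n.
From u(0) = 2: A = 2.
From u(1) = -5: (A + B)·(7) = -5 ⇒ B = - \frac{19}{7}.
So u(n) = \left(2 - \frac{19 n}{7}\right) \cdot (7)^n.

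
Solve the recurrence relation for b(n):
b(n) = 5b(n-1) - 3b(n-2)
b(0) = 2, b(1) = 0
Characteristic equation: x² - 5x + 3 = 0.
Discriminant Δ = (5)² + 4·(-3) = 13.
Roots r₁,₂ = (5 ± √13)/2, so r₁ = \frac{\sqrt{13}}{2} + \frac{5}{2}, r₂ = \frac{5}{2} - \frac{\sqrt{13}}{2}.
General solution: b(n) = A·r₁^n + B·r₂^n.
From the initial conditions, A + B = 2 and r₁A + r₂B = 0.
Since r₁ - r₂ = √13: A = (0 - (2)r₂)/√13 = 1 - \frac{5 \sqrt{13}}{13}, and B = 2 - A = 1 + \frac{5 \sqrt{13}}{13}.
So b(n) = \left(1 - \frac{5 \sqrt{13}}{13}\right)\left(\frac{\sqrt{13}}{2} + \frac{5}{2}\right)^n + \left(1 + \frac{5 \sqrt{13}}{13}\right)\left(\frac{5}{2} - \frac{\sqrt{13}}{2}\right)^n.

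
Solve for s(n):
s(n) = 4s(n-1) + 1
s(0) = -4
First-order linear non-homogeneous.
Homogeneous solution: s_h(n) = A·(4)^n.
Try constant particular solution s_p = K: K = 4K + 1 ⇒ K = - \frac{1}{3}.
General: s(n) = A·(4)^n - \frac{1}{3}.
Apply s(0) = -4: A - \frac{1}{3} = -4 ⇒ A = - \frac{11}{3}.
So s(n) = - \frac{11 \cdot 4^{n}}{3} - \frac{1}{3}.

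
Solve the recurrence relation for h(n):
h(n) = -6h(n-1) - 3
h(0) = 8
First-order linear non-homogeneous.
Homogeneous solution: h_h(n) = A·(-6)^n.
Try constant particular solution h_p = K: K = -6K - 3 ⇒ K = - \frac{3}{7}.
General: h(n) = A·(-6)^n - \frac{3}{7}.
Apply h(0) = 8: A - \frac{3}{7} = 8 ⇒ A = \frac{59}{7}.
So h(n) = \frac{59 \left(-6\right)^{n}}{7} - \frac{3}{7}.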